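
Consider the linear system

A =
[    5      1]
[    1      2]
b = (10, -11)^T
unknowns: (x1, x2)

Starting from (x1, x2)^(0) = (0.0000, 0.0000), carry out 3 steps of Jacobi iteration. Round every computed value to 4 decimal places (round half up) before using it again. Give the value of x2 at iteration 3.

Iteration 1:
  x1 = (10 - (1)·0.0000) / (5) = 2.0000
  x2 = (-11 - (1)·0.0000) / (2) = -5.5000
Iteration 2:
  x1 = (10 - (1)·-5.5000) / (5) = 3.1000
  x2 = (-11 - (1)·2.0000) / (2) = -6.5000
Iteration 3:
  x1 = (10 - (1)·-6.5000) / (5) = 3.3000
  x2 = (-11 - (1)·3.1000) / (2) = -7.0500

-7.0500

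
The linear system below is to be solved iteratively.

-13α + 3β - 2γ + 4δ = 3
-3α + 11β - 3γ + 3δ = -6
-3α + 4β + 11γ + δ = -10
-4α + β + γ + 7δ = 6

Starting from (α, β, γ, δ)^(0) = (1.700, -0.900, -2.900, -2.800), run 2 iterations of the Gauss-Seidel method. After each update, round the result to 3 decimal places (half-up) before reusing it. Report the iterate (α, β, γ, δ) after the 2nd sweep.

Iteration 1:
  α = (3 - (3)·-0.900 - (-2)·-2.900 - (4)·-2.800) / (-13) = -0.854
  β = (-6 - (-3)·-0.854 - (-3)·-2.900 - (3)·-2.800) / (11) = -0.806
  γ = (-10 - (-3)·-0.854 - (4)·-0.806 - (1)·-2.800) / (11) = -0.594
  δ = (6 - (-4)·-0.854 - (1)·-0.806 - (1)·-0.594) / (7) = 0.569
Iteration 2:
  α = (3 - (3)·-0.806 - (-2)·-0.594 - (4)·0.569) / (-13) = -0.150
  β = (-6 - (-3)·-0.150 - (-3)·-0.594 - (3)·0.569) / (11) = -0.904
  γ = (-10 - (-3)·-0.150 - (4)·-0.904 - (1)·0.569) / (11) = -0.673
  δ = (6 - (-4)·-0.150 - (1)·-0.904 - (1)·-0.673) / (7) = 0.997

(-0.150, -0.904, -0.673, 0.997)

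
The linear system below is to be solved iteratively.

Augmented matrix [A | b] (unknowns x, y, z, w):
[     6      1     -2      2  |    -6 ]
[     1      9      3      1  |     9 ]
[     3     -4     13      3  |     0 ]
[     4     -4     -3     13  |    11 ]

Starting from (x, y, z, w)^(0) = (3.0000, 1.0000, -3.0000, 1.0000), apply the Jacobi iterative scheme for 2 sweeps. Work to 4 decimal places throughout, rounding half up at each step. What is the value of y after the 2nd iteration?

Iteration 1:
  x = (-6 - (1)·1.0000 - (-2)·-3.0000 - (2)·1.0000) / (6) = -2.5000
  y = (9 - (1)·3.0000 - (3)·-3.0000 - (1)·1.0000) / (9) = 1.5556
  z = (0 - (3)·3.0000 - (-4)·1.0000 - (3)·1.0000) / (13) = -0.6154
  w = (11 - (4)·3.0000 - (-4)·1.0000 - (-3)·-3.0000) / (13) = -0.4615
Iteration 2:
  x = (-6 - (1)·1.5556 - (-2)·-0.6154 - (2)·-0.4615) / (6) = -1.3106
  y = (9 - (1)·-2.5000 - (3)·-0.6154 - (1)·-0.4615) / (9) = 1.5342
  z = (0 - (3)·-2.5000 - (-4)·1.5556 - (3)·-0.4615) / (13) = 1.1621
  w = (11 - (4)·-2.5000 - (-4)·1.5556 - (-3)·-0.6154) / (13) = 1.9520

1.5342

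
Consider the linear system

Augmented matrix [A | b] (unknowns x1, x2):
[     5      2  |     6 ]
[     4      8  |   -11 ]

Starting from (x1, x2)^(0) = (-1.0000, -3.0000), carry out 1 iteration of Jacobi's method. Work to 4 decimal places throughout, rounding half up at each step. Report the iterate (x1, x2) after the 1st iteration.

(2.4000, -0.8750)

Iteration 1:
  x1 = (6 - (2)·-3.0000) / (5) = 2.4000
  x2 = (-11 - (4)·-1.0000) / (8) = -0.8750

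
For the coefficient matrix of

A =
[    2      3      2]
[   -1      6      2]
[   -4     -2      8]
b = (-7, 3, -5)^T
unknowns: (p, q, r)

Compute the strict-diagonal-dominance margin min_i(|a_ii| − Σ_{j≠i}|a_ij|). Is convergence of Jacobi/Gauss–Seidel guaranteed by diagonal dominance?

-3

row 1: |2| − (3+2) = -3
row 2: |6| − (1+2) = 3
row 3: |8| − (4+2) = 2
minimum over rows = -3 → not strictly diagonally dominant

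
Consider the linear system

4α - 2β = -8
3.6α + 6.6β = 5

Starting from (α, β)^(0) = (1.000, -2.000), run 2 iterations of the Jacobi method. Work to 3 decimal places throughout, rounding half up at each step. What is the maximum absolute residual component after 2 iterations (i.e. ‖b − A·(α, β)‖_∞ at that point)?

4.364

Iteration 1:
  α = (-8 - (-2)·-2.000) / (4) = -3.000
  β = (5 - (3.6)·1.000) / (6.6) = 0.212
Iteration 2:
  α = (-8 - (-2)·0.212) / (4) = -1.894
  β = (5 - (3.6)·-3.000) / (6.6) = 2.394
Residual b − A·x = (4.364, -3.982); ∞-norm = 4.364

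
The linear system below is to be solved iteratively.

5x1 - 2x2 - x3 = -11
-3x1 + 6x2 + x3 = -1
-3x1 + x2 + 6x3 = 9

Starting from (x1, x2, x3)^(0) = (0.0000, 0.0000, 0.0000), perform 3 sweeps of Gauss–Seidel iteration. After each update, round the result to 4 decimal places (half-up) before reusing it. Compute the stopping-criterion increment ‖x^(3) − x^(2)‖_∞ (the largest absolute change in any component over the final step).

0.1462

Iteration 1:
  x1 = (-11 - (-2)·0.0000 - (-1)·0.0000) / (5) = -2.2000
  x2 = (-1 - (-3)·-2.2000 - (1)·0.0000) / (6) = -1.2667
  x3 = (9 - (-3)·-2.2000 - (1)·-1.2667) / (6) = 0.6111
Iteration 2:
  x1 = (-11 - (-2)·-1.2667 - (-1)·0.6111) / (5) = -2.5845
  x2 = (-1 - (-3)·-2.5845 - (1)·0.6111) / (6) = -1.5608
  x3 = (9 - (-3)·-2.5845 - (1)·-1.5608) / (6) = 0.4679
Iteration 3:
  x1 = (-11 - (-2)·-1.5608 - (-1)·0.4679) / (5) = -2.7307
  x2 = (-1 - (-3)·-2.7307 - (1)·0.4679) / (6) = -1.6100
  x3 = (9 - (-3)·-2.7307 - (1)·-1.6100) / (6) = 0.4030
Change: (-0.1462, -0.0492, -0.0649) → max |·| = 0.1462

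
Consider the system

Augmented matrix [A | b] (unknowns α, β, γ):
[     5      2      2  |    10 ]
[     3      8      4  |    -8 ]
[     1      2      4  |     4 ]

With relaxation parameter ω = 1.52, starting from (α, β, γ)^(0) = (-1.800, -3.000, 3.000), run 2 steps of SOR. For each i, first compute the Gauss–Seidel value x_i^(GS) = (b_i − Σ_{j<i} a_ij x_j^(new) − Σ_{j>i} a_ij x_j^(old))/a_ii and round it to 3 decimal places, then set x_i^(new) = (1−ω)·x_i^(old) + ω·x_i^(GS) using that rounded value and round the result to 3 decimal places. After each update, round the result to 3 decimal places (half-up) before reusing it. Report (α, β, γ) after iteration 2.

(2.573, -2.068, 1.140)

Iteration 1:
  α: GS value = (10 - (2)·-3.000 - (2)·3.000) / (5) = 2.000;  α ← (1−ω)·-1.800 + ω·2.000 = 3.976
  β: GS value = (-8 - (3)·3.976 - (4)·3.000) / (8) = -3.991;  β ← (1−ω)·-3.000 + ω·-3.991 = -4.506
  γ: GS value = (4 - (1)·3.976 - (2)·-4.506) / (4) = 2.259;  γ ← (1−ω)·3.000 + ω·2.259 = 1.874
Iteration 2:
  α: GS value = (10 - (2)·-4.506 - (2)·1.874) / (5) = 3.053;  α ← (1−ω)·3.976 + ω·3.053 = 2.573
  β: GS value = (-8 - (3)·2.573 - (4)·1.874) / (8) = -2.902;  β ← (1−ω)·-4.506 + ω·-2.902 = -2.068
  γ: GS value = (4 - (1)·2.573 - (2)·-2.068) / (4) = 1.391;  γ ← (1−ω)·1.874 + ω·1.391 = 1.140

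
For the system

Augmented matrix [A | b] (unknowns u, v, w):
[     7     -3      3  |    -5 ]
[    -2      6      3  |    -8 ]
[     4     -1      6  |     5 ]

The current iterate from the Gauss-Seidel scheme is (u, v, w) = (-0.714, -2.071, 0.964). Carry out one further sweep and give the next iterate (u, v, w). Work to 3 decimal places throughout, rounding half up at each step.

One sweep:
  u = (-5 - (-3)·-2.071 - (3)·0.964) / (7) = -2.015
  v = (-8 - (-2)·-2.015 - (3)·0.964) / (6) = -2.487
  w = (5 - (4)·-2.015 - (-1)·-2.487) / (6) = 1.762

(-2.015, -2.487, 1.762)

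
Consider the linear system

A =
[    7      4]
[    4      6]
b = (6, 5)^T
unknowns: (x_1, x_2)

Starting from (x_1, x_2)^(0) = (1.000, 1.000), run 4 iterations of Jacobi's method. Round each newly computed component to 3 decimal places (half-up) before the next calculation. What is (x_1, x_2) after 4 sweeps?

(0.671, 0.507)

Iteration 1:
  x_1 = (6 - (4)·1.000) / (7) = 0.286
  x_2 = (5 - (4)·1.000) / (6) = 0.167
Iteration 2:
  x_1 = (6 - (4)·0.167) / (7) = 0.762
  x_2 = (5 - (4)·0.286) / (6) = 0.643
Iteration 3:
  x_1 = (6 - (4)·0.643) / (7) = 0.490
  x_2 = (5 - (4)·0.762) / (6) = 0.325
Iteration 4:
  x_1 = (6 - (4)·0.325) / (7) = 0.671
  x_2 = (5 - (4)·0.490) / (6) = 0.507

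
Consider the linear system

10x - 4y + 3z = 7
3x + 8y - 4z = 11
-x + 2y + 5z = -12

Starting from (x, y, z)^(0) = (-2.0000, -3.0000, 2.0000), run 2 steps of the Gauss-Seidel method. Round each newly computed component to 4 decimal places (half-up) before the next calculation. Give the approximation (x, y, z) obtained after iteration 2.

(2.9355, -1.5933, -1.1756)

Iteration 1:
  x = (7 - (-4)·-3.0000 - (3)·2.0000) / (10) = -1.1000
  y = (11 - (3)·-1.1000 - (-4)·2.0000) / (8) = 2.7875
  z = (-12 - (-1)·-1.1000 - (2)·2.7875) / (5) = -3.7350
Iteration 2:
  x = (7 - (-4)·2.7875 - (3)·-3.7350) / (10) = 2.9355
  y = (11 - (3)·2.9355 - (-4)·-3.7350) / (8) = -1.5933
  z = (-12 - (-1)·2.9355 - (2)·-1.5933) / (5) = -1.1756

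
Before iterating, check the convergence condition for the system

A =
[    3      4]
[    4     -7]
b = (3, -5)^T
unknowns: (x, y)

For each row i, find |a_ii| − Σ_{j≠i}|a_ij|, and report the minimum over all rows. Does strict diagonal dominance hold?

-1

row 1: |3| − (4) = -1
row 2: |-7| − (4) = 3
minimum over rows = -1 → not strictly diagonally dominant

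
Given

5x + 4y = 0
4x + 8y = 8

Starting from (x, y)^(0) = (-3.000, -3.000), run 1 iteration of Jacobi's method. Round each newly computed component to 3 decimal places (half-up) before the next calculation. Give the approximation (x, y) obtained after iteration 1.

Iteration 1:
  x = (0 - (4)·-3.000) / (5) = 2.400
  y = (8 - (4)·-3.000) / (8) = 2.500

(2.400, 2.500)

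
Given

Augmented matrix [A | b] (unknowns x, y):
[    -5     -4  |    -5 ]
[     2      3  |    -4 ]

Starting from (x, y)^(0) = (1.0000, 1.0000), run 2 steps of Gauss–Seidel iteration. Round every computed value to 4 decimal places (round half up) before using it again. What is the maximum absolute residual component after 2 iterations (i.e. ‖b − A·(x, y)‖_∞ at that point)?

5.2622

Iteration 1:
  x = (-5 - (-4)·1.0000) / (-5) = 0.2000
  y = (-4 - (2)·0.2000) / (3) = -1.4667
Iteration 2:
  x = (-5 - (-4)·-1.4667) / (-5) = 2.1734
  y = (-4 - (2)·2.1734) / (3) = -2.7823
Residual b − A·x = (-5.2622, 0.0001); ∞-norm = 5.2622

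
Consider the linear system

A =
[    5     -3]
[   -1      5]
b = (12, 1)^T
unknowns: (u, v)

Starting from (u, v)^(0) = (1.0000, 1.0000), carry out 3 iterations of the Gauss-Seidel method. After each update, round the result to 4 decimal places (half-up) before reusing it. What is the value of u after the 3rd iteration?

2.8656

Iteration 1:
  u = (12 - (-3)·1.0000) / (5) = 3.0000
  v = (1 - (-1)·3.0000) / (5) = 0.8000
Iteration 2:
  u = (12 - (-3)·0.8000) / (5) = 2.8800
  v = (1 - (-1)·2.8800) / (5) = 0.7760
Iteration 3:
  u = (12 - (-3)·0.7760) / (5) = 2.8656
  v = (1 - (-1)·2.8656) / (5) = 0.7731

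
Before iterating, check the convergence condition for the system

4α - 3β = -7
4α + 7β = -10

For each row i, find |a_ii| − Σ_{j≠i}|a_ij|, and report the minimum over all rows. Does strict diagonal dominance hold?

1

row 1: |4| − (3) = 1
row 2: |7| − (4) = 3
minimum over rows = 1 → strictly diagonally dominant (convergence guaranteed)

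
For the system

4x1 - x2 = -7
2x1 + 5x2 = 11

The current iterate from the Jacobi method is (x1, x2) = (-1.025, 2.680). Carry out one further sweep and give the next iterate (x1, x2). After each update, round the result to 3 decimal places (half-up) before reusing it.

One sweep:
  x1 = (-7 - (-1)·2.680) / (4) = -1.080
  x2 = (11 - (2)·-1.025) / (5) = 2.610

(-1.080, 2.610)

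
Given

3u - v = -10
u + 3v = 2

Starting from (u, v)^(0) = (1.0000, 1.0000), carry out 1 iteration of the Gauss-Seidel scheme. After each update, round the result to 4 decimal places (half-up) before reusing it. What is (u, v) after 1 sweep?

Iteration 1:
  u = (-10 - (-1)·1.0000) / (3) = -3.0000
  v = (2 - (1)·-3.0000) / (3) = 1.6667

(-3.0000, 1.6667)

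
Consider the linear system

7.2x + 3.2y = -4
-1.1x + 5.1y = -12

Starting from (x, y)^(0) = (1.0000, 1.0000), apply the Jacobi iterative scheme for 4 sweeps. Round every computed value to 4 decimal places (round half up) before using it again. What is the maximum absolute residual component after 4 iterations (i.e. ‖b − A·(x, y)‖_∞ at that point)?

0.1472

Iteration 1:
  x = (-4 - (3.2)·1.0000) / (7.2) = -1.0000
  y = (-12 - (-1.1)·1.0000) / (5.1) = -2.1373
Iteration 2:
  x = (-4 - (3.2)·-2.1373) / (7.2) = 0.3944
  y = (-12 - (-1.1)·-1.0000) / (5.1) = -2.5686
Iteration 3:
  x = (-4 - (3.2)·-2.5686) / (7.2) = 0.5860
  y = (-12 - (-1.1)·0.3944) / (5.1) = -2.2679
Iteration 4:
  x = (-4 - (3.2)·-2.2679) / (7.2) = 0.4524
  y = (-12 - (-1.1)·0.5860) / (5.1) = -2.2265
Residual b − A·x = (-0.1325, -0.1472); ∞-norm = 0.1472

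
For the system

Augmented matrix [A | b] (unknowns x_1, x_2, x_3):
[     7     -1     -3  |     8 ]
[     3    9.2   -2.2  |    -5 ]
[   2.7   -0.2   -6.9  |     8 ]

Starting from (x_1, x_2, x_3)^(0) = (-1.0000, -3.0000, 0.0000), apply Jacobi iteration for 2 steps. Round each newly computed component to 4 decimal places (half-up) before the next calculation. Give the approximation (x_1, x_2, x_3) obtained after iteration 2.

Iteration 1:
  x_1 = (8 - (-1)·-3.0000 - (-3)·0.0000) / (7) = 0.7143
  x_2 = (-5 - (3)·-1.0000 - (-2.2)·0.0000) / (9.2) = -0.2174
  x_3 = (8 - (2.7)·-1.0000 - (-0.2)·-3.0000) / (-6.9) = -1.4638
Iteration 2:
  x_1 = (8 - (-1)·-0.2174 - (-3)·-1.4638) / (7) = 0.4845
  x_2 = (-5 - (3)·0.7143 - (-2.2)·-1.4638) / (9.2) = -1.1264
  x_3 = (8 - (2.7)·0.7143 - (-0.2)·-0.2174) / (-6.9) = -0.8736

(0.4845, -1.1264, -0.8736)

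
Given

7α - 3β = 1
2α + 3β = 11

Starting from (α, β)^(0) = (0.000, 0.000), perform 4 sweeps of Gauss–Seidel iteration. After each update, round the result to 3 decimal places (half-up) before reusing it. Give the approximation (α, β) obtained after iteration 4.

(1.361, 2.759)

Iteration 1:
  α = (1 - (-3)·0.000) / (7) = 0.143
  β = (11 - (2)·0.143) / (3) = 3.571
Iteration 2:
  α = (1 - (-3)·3.571) / (7) = 1.673
  β = (11 - (2)·1.673) / (3) = 2.551
Iteration 3:
  α = (1 - (-3)·2.551) / (7) = 1.236
  β = (11 - (2)·1.236) / (3) = 2.843
Iteration 4:
  α = (1 - (-3)·2.843) / (7) = 1.361
  β = (11 - (2)·1.361) / (3) = 2.759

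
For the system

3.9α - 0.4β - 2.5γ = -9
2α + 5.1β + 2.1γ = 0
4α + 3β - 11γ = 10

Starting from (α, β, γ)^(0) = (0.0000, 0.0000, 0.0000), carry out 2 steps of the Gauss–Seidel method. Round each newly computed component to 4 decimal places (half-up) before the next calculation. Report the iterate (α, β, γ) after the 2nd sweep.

(-3.1773, 1.8642, -1.5561)

Iteration 1:
  α = (-9 - (-0.4)·0.0000 - (-2.5)·0.0000) / (3.9) = -2.3077
  β = (0 - (2)·-2.3077 - (2.1)·0.0000) / (5.1) = 0.9050
  γ = (10 - (4)·-2.3077 - (3)·0.9050) / (-11) = -1.5014
Iteration 2:
  α = (-9 - (-0.4)·0.9050 - (-2.5)·-1.5014) / (3.9) = -3.1773
  β = (0 - (2)·-3.1773 - (2.1)·-1.5014) / (5.1) = 1.8642
  γ = (10 - (4)·-3.1773 - (3)·1.8642) / (-11) = -1.5561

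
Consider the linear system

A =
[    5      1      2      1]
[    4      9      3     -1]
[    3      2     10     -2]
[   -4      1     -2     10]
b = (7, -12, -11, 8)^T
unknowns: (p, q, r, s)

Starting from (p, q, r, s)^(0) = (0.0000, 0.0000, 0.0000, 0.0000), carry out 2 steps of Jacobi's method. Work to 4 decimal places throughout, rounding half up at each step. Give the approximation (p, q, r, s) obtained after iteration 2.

Iteration 1:
  p = (7 - (1)·0.0000 - (2)·0.0000 - (1)·0.0000) / (5) = 1.4000
  q = (-12 - (4)·0.0000 - (3)·0.0000 - (-1)·0.0000) / (9) = -1.3333
  r = (-11 - (3)·0.0000 - (2)·0.0000 - (-2)·0.0000) / (10) = -1.1000
  s = (8 - (-4)·0.0000 - (1)·0.0000 - (-2)·0.0000) / (10) = 0.8000
Iteration 2:
  p = (7 - (1)·-1.3333 - (2)·-1.1000 - (1)·0.8000) / (5) = 1.9467
  q = (-12 - (4)·1.4000 - (3)·-1.1000 - (-1)·0.8000) / (9) = -1.5000
  r = (-11 - (3)·1.4000 - (2)·-1.3333 - (-2)·0.8000) / (10) = -1.0933
  s = (8 - (-4)·1.4000 - (1)·-1.3333 - (-2)·-1.1000) / (10) = 1.2733

(1.9467, -1.5000, -1.0933, 1.2733)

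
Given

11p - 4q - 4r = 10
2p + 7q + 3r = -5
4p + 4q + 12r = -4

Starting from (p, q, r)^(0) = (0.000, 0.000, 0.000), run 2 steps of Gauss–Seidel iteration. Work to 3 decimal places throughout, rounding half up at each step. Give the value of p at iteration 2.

Iteration 1:
  p = (10 - (-4)·0.000 - (-4)·0.000) / (11) = 0.909
  q = (-5 - (2)·0.909 - (3)·0.000) / (7) = -0.974
  r = (-4 - (4)·0.909 - (4)·-0.974) / (12) = -0.312
Iteration 2:
  p = (10 - (-4)·-0.974 - (-4)·-0.312) / (11) = 0.441
  q = (-5 - (2)·0.441 - (3)·-0.312) / (7) = -0.707
  r = (-4 - (4)·0.441 - (4)·-0.707) / (12) = -0.245

0.441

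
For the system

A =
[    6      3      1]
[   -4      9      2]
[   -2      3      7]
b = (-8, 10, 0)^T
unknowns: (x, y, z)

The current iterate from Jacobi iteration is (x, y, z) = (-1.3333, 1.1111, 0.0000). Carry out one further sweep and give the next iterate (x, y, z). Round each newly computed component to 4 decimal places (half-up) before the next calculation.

One sweep:
  x = (-8 - (3)·1.1111 - (1)·0.0000) / (6) = -1.8889
  y = (10 - (-4)·-1.3333 - (2)·0.0000) / (9) = 0.5185
  z = (0 - (-2)·-1.3333 - (3)·1.1111) / (7) = -0.8571

(-1.8889, 0.5185, -0.8571)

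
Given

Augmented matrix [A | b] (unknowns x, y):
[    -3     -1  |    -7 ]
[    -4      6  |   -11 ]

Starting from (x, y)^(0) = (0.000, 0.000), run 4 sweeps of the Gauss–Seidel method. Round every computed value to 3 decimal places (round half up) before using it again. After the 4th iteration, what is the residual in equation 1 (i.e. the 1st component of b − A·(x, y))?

Iteration 1:
  x = (-7 - (-1)·0.000) / (-3) = 2.333
  y = (-11 - (-4)·2.333) / (6) = -0.278
Iteration 2:
  x = (-7 - (-1)·-0.278) / (-3) = 2.426
  y = (-11 - (-4)·2.426) / (6) = -0.216
Iteration 3:
  x = (-7 - (-1)·-0.216) / (-3) = 2.405
  y = (-11 - (-4)·2.405) / (6) = -0.230
Iteration 4:
  x = (-7 - (-1)·-0.230) / (-3) = 2.410
  y = (-11 - (-4)·2.410) / (6) = -0.227
Residual b − A·x = (0.003, 0.002)

0.003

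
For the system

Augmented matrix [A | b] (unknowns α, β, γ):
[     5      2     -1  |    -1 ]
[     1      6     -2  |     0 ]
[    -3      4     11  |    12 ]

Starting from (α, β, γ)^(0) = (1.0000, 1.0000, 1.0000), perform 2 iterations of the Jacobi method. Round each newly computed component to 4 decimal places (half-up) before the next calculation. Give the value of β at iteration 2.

0.4000

Iteration 1:
  α = (-1 - (2)·1.0000 - (-1)·1.0000) / (5) = -0.4000
  β = (0 - (1)·1.0000 - (-2)·1.0000) / (6) = 0.1667
  γ = (12 - (-3)·1.0000 - (4)·1.0000) / (11) = 1.0000
Iteration 2:
  α = (-1 - (2)·0.1667 - (-1)·1.0000) / (5) = -0.0667
  β = (0 - (1)·-0.4000 - (-2)·1.0000) / (6) = 0.4000
  γ = (12 - (-3)·-0.4000 - (4)·0.1667) / (11) = 0.9212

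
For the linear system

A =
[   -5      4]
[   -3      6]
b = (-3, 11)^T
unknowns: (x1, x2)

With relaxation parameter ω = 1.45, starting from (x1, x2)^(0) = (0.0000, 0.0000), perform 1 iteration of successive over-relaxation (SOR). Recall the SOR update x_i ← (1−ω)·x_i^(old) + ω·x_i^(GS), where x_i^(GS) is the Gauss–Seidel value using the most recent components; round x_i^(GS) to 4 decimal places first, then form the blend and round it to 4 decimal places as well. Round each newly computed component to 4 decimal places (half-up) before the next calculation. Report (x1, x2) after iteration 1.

Iteration 1:
  x1: GS value = (-3 - (4)·0.0000) / (-5) = 0.6000;  x1 ← (1−ω)·0.0000 + ω·0.6000 = 0.8700
  x2: GS value = (11 - (-3)·0.8700) / (6) = 2.2683;  x2 ← (1−ω)·0.0000 + ω·2.2683 = 3.2890

(0.8700, 3.2890)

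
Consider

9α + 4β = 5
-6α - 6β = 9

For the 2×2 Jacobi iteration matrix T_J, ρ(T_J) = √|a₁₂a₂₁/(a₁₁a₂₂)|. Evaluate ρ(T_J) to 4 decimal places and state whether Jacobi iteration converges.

0.6667

a₁₂a₂₁/(a₁₁a₂₂) = (4)·(-6) / ((9)·(-6)) = 0.444444
ρ = √|0.444444| = √0.444444 = 0.6667
ρ < 1, so Jacobi converges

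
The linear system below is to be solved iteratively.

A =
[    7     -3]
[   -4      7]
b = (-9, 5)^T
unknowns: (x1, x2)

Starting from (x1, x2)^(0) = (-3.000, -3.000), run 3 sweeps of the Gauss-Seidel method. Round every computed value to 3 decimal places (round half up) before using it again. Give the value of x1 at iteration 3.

Iteration 1:
  x1 = (-9 - (-3)·-3.000) / (7) = -2.571
  x2 = (5 - (-4)·-2.571) / (7) = -0.755
Iteration 2:
  x1 = (-9 - (-3)·-0.755) / (7) = -1.609
  x2 = (5 - (-4)·-1.609) / (7) = -0.205
Iteration 3:
  x1 = (-9 - (-3)·-0.205) / (7) = -1.374
  x2 = (5 - (-4)·-1.374) / (7) = -0.071

-1.374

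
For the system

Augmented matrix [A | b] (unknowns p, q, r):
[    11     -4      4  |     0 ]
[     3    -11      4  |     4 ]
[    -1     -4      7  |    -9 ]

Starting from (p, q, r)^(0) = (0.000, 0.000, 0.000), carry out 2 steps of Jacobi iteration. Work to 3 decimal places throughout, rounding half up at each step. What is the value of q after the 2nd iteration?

-0.831

Iteration 1:
  p = (0 - (-4)·0.000 - (4)·0.000) / (11) = 0.000
  q = (4 - (3)·0.000 - (4)·0.000) / (-11) = -0.364
  r = (-9 - (-1)·0.000 - (-4)·0.000) / (7) = -1.286
Iteration 2:
  p = (0 - (-4)·-0.364 - (4)·-1.286) / (11) = 0.335
  q = (4 - (3)·0.000 - (4)·-1.286) / (-11) = -0.831
  r = (-9 - (-1)·0.000 - (-4)·-0.364) / (7) = -1.494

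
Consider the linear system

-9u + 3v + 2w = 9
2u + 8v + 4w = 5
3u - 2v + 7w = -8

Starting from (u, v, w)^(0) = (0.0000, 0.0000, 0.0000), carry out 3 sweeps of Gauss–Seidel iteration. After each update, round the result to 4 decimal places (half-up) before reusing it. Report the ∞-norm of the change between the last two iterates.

0.0555

Iteration 1:
  u = (9 - (3)·0.0000 - (2)·0.0000) / (-9) = -1.0000
  v = (5 - (2)·-1.0000 - (4)·0.0000) / (8) = 0.8750
  w = (-8 - (3)·-1.0000 - (-2)·0.8750) / (7) = -0.4643
Iteration 2:
  u = (9 - (3)·0.8750 - (2)·-0.4643) / (-9) = -0.8115
  v = (5 - (2)·-0.8115 - (4)·-0.4643) / (8) = 1.0600
  w = (-8 - (3)·-0.8115 - (-2)·1.0600) / (7) = -0.4922
Iteration 3:
  u = (9 - (3)·1.0600 - (2)·-0.4922) / (-9) = -0.7560
  v = (5 - (2)·-0.7560 - (4)·-0.4922) / (8) = 1.0601
  w = (-8 - (3)·-0.7560 - (-2)·1.0601) / (7) = -0.5160
Change: (0.0555, 0.0001, -0.0238) → max |·| = 0.0555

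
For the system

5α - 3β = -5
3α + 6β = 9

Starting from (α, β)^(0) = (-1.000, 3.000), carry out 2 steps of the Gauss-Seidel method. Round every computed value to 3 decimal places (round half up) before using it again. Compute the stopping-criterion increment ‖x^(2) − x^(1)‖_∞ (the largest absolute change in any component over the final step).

Iteration 1:
  α = (-5 - (-3)·3.000) / (5) = 0.800
  β = (9 - (3)·0.800) / (6) = 1.100
Iteration 2:
  α = (-5 - (-3)·1.100) / (5) = -0.340
  β = (9 - (3)·-0.340) / (6) = 1.670
Change: (-1.140, 0.570) → max |·| = 1.140

1.140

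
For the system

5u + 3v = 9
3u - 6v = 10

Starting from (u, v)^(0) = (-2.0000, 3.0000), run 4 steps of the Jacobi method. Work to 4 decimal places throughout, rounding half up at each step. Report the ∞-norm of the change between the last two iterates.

1.0200

Iteration 1:
  u = (9 - (3)·3.0000) / (5) = 0.0000
  v = (10 - (3)·-2.0000) / (-6) = -2.6667
Iteration 2:
  u = (9 - (3)·-2.6667) / (5) = 3.4000
  v = (10 - (3)·0.0000) / (-6) = -1.6667
Iteration 3:
  u = (9 - (3)·-1.6667) / (5) = 2.8000
  v = (10 - (3)·3.4000) / (-6) = 0.0333
Iteration 4:
  u = (9 - (3)·0.0333) / (5) = 1.7800
  v = (10 - (3)·2.8000) / (-6) = -0.2667
Change: (-1.0200, -0.3000) → max |·| = 1.0200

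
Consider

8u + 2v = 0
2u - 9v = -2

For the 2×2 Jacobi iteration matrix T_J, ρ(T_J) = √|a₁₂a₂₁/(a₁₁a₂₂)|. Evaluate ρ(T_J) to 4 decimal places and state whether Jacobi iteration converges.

0.2357

a₁₂a₂₁/(a₁₁a₂₂) = (2)·(2) / ((8)·(-9)) = -0.055556
ρ = √|-0.055556| = √0.055556 = 0.2357
ρ < 1, so Jacobi converges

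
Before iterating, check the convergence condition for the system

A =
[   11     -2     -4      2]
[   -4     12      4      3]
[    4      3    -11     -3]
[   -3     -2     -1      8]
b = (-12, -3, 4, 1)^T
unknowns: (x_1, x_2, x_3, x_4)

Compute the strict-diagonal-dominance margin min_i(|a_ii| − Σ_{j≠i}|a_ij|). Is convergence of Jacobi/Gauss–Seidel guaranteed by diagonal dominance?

1

row 1: |11| − (2+4+2) = 3
row 2: |12| − (4+4+3) = 1
row 3: |-11| − (4+3+3) = 1
row 4: |8| − (3+2+1) = 2
minimum over rows = 1 → strictly diagonally dominant (convergence guaranteed)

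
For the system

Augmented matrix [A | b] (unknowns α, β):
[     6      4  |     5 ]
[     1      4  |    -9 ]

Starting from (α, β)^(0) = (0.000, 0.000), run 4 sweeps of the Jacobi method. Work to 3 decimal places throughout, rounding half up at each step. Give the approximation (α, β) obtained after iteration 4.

(2.722, -2.868)

Iteration 1:
  α = (5 - (4)·0.000) / (6) = 0.833
  β = (-9 - (1)·0.000) / (4) = -2.250
Iteration 2:
  α = (5 - (4)·-2.250) / (6) = 2.333
  β = (-9 - (1)·0.833) / (4) = -2.458
Iteration 3:
  α = (5 - (4)·-2.458) / (6) = 2.472
  β = (-9 - (1)·2.333) / (4) = -2.833
Iteration 4:
  α = (5 - (4)·-2.833) / (6) = 2.722
  β = (-9 - (1)·2.472) / (4) = -2.868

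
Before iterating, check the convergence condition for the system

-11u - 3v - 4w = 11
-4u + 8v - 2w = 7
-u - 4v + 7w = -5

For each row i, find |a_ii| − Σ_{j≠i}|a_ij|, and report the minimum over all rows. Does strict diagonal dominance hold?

2

row 1: |-11| − (3+4) = 4
row 2: |8| − (4+2) = 2
row 3: |7| − (1+4) = 2
minimum over rows = 2 → strictly diagonally dominant (convergence guaranteed)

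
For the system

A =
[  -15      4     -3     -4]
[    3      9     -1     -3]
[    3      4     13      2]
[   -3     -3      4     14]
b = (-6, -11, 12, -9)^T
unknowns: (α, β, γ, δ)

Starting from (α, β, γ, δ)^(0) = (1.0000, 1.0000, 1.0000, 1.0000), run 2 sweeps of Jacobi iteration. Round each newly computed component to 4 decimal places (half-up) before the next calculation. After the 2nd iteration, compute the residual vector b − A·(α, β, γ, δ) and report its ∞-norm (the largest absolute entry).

5.2438

Iteration 1:
  α = (-6 - (4)·1.0000 - (-3)·1.0000 - (-4)·1.0000) / (-15) = 0.2000
  β = (-11 - (3)·1.0000 - (-1)·1.0000 - (-3)·1.0000) / (9) = -1.1111
  γ = (12 - (3)·1.0000 - (4)·1.0000 - (2)·1.0000) / (13) = 0.2308
  δ = (-9 - (-3)·1.0000 - (-3)·1.0000 - (4)·1.0000) / (14) = -0.5000
Iteration 2:
  α = (-6 - (4)·-1.1111 - (-3)·0.2308 - (-4)·-0.5000) / (-15) = 0.1909
  β = (-11 - (3)·0.2000 - (-1)·0.2308 - (-3)·-0.5000) / (9) = -1.4299
  γ = (12 - (3)·0.2000 - (4)·-1.1111 - (2)·-0.5000) / (13) = 1.2957
  δ = (-9 - (-3)·0.2000 - (-3)·-1.1111 - (4)·0.2308) / (14) = -0.9040
Residual b − A·x = (2.8542, -0.1199, 2.1108, -5.2438); ∞-norm = 5.2438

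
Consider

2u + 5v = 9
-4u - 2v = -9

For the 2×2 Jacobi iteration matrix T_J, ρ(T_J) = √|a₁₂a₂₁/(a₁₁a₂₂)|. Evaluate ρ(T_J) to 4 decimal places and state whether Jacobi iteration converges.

a₁₂a₂₁/(a₁₁a₂₂) = (5)·(-4) / ((2)·(-2)) = 5.000000
ρ = √|5.000000| = √5.000000 = 2.2361
ρ > 1, so Jacobi diverges

2.2361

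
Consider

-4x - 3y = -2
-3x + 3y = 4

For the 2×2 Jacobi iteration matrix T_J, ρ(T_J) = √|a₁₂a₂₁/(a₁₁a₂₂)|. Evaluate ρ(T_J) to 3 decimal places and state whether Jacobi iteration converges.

a₁₂a₂₁/(a₁₁a₂₂) = (-3)·(-3) / ((-4)·(3)) = -0.750000
ρ = √|-0.750000| = √0.750000 = 0.866
ρ < 1, so Jacobi converges

0.866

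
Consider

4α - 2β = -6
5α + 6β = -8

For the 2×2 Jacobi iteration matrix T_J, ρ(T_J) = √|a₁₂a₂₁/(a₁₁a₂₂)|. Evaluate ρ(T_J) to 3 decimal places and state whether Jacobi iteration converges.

0.645

a₁₂a₂₁/(a₁₁a₂₂) = (-2)·(5) / ((4)·(6)) = -0.416667
ρ = √|-0.416667| = √0.416667 = 0.645
ρ < 1, so Jacobi converges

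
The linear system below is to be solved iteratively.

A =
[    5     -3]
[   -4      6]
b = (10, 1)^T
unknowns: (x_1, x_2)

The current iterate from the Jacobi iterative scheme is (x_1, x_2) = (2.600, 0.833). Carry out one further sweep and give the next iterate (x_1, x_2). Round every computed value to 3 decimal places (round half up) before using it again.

(2.500, 1.900)

One sweep:
  x_1 = (10 - (-3)·0.833) / (5) = 2.500
  x_2 = (1 - (-4)·2.600) / (6) = 1.900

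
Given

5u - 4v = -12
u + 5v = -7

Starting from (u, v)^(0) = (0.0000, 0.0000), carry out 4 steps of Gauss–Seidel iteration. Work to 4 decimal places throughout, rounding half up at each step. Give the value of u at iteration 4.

Iteration 1:
  u = (-12 - (-4)·0.0000) / (5) = -2.4000
  v = (-7 - (1)·-2.4000) / (5) = -0.9200
Iteration 2:
  u = (-12 - (-4)·-0.9200) / (5) = -3.1360
  v = (-7 - (1)·-3.1360) / (5) = -0.7728
Iteration 3:
  u = (-12 - (-4)·-0.7728) / (5) = -3.0182
  v = (-7 - (1)·-3.0182) / (5) = -0.7964
Iteration 4:
  u = (-12 - (-4)·-0.7964) / (5) = -3.0371
  v = (-7 - (1)·-3.0371) / (5) = -0.7926

-3.0371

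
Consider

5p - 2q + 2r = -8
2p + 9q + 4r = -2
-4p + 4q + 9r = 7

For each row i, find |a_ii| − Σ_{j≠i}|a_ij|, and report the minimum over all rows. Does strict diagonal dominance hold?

1

row 1: |5| − (2+2) = 1
row 2: |9| − (2+4) = 3
row 3: |9| − (4+4) = 1
minimum over rows = 1 → strictly diagonally dominant (convergence guaranteed)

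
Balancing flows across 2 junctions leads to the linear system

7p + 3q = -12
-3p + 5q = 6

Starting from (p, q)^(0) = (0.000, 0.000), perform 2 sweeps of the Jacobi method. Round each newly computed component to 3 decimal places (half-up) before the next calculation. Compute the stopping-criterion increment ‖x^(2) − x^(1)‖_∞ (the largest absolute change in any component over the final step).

Iteration 1:
  p = (-12 - (3)·0.000) / (7) = -1.714
  q = (6 - (-3)·0.000) / (5) = 1.200
Iteration 2:
  p = (-12 - (3)·1.200) / (7) = -2.229
  q = (6 - (-3)·-1.714) / (5) = 0.172
Change: (-0.515, -1.028) → max |·| = 1.028

1.028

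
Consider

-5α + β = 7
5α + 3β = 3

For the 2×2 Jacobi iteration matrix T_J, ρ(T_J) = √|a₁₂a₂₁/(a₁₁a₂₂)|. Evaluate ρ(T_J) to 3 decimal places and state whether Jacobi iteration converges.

a₁₂a₂₁/(a₁₁a₂₂) = (1)·(5) / ((-5)·(3)) = -0.333333
ρ = √|-0.333333| = √0.333333 = 0.577
ρ < 1, so Jacobi converges

0.577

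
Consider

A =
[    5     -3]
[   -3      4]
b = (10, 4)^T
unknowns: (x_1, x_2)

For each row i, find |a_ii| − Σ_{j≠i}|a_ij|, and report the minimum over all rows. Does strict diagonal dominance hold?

1

row 1: |5| − (3) = 2
row 2: |4| − (3) = 1
minimum over rows = 1 → strictly diagonally dominant (convergence guaranteed)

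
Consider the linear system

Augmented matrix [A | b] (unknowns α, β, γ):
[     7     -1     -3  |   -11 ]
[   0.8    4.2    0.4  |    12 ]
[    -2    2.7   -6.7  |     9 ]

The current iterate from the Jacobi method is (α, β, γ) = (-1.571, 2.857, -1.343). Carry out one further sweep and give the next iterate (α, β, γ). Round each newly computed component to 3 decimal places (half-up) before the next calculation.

One sweep:
  α = (-11 - (-1)·2.857 - (-3)·-1.343) / (7) = -1.739
  β = (12 - (0.8)·-1.571 - (0.4)·-1.343) / (4.2) = 3.284
  γ = (9 - (-2)·-1.571 - (2.7)·2.857) / (-6.7) = 0.277

(-1.739, 3.284, 0.277)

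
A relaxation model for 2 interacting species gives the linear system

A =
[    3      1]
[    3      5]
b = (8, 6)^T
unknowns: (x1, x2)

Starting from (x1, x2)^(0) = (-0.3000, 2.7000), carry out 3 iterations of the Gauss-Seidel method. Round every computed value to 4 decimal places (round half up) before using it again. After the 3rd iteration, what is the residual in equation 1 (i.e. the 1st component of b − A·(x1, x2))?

Iteration 1:
  x1 = (8 - (1)·2.7000) / (3) = 1.7667
  x2 = (6 - (3)·1.7667) / (5) = 0.1400
Iteration 2:
  x1 = (8 - (1)·0.1400) / (3) = 2.6200
  x2 = (6 - (3)·2.6200) / (5) = -0.3720
Iteration 3:
  x1 = (8 - (1)·-0.3720) / (3) = 2.7907
  x2 = (6 - (3)·2.7907) / (5) = -0.4744
Residual b − A·x = (0.1023, -0.0001)

0.1023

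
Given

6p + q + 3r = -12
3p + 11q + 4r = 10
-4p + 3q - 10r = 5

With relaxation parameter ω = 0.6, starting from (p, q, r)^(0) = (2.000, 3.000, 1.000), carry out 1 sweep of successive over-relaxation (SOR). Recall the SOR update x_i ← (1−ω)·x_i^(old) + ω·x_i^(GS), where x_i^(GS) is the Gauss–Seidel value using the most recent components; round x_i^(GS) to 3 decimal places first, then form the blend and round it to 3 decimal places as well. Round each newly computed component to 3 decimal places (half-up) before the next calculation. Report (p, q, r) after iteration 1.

(-1.000, 1.691, 0.644)

Iteration 1:
  p: GS value = (-12 - (1)·3.000 - (3)·1.000) / (6) = -3.000;  p ← (1−ω)·2.000 + ω·-3.000 = -1.000
  q: GS value = (10 - (3)·-1.000 - (4)·1.000) / (11) = 0.818;  q ← (1−ω)·3.000 + ω·0.818 = 1.691
  r: GS value = (5 - (-4)·-1.000 - (3)·1.691) / (-10) = 0.407;  r ← (1−ω)·1.000 + ω·0.407 = 0.644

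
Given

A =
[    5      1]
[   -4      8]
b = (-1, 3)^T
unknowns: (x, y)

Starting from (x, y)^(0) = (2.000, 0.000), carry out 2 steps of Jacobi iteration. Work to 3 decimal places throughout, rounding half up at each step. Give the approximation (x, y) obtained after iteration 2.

Iteration 1:
  x = (-1 - (1)·0.000) / (5) = -0.200
  y = (3 - (-4)·2.000) / (8) = 1.375
Iteration 2:
  x = (-1 - (1)·1.375) / (5) = -0.475
  y = (3 - (-4)·-0.200) / (8) = 0.275

(-0.475, 0.275)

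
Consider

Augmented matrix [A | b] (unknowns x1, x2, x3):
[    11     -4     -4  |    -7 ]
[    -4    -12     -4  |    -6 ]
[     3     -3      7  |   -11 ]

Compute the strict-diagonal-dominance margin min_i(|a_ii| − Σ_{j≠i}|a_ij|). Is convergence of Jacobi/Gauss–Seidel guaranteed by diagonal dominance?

1

row 1: |11| − (4+4) = 3
row 2: |-12| − (4+4) = 4
row 3: |7| − (3+3) = 1
minimum over rows = 1 → strictly diagonally dominant (convergence guaranteed)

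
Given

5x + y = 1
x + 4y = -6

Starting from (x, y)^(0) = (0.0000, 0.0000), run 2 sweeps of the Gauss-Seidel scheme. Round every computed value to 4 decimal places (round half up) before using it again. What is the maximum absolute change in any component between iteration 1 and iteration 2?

Iteration 1:
  x = (1 - (1)·0.0000) / (5) = 0.2000
  y = (-6 - (1)·0.2000) / (4) = -1.5500
Iteration 2:
  x = (1 - (1)·-1.5500) / (5) = 0.5100
  y = (-6 - (1)·0.5100) / (4) = -1.6275
Change: (0.3100, -0.0775) → max |·| = 0.3100

0.3100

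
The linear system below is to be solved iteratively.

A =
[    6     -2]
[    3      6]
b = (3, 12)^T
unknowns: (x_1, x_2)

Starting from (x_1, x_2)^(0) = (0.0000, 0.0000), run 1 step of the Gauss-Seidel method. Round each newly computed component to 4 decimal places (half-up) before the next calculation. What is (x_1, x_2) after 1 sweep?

Iteration 1:
  x_1 = (3 - (-2)·0.0000) / (6) = 0.5000
  x_2 = (12 - (3)·0.5000) / (6) = 1.7500

(0.5000, 1.7500)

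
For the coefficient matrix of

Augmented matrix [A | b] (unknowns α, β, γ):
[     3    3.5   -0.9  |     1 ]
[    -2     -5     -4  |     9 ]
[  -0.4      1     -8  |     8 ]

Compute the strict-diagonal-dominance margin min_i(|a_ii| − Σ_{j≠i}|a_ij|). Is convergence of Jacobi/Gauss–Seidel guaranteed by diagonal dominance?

row 1: |3| − (3.5+0.9) = -1.4
row 2: |-5| − (2+4) = -1
row 3: |-8| − (0.4+1) = 6.6
minimum over rows = -1.4 → not strictly diagonally dominant

-1.4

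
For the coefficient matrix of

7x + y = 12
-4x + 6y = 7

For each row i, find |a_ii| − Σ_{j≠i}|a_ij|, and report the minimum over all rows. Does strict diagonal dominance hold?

row 1: |7| − (1) = 6
row 2: |6| − (4) = 2
minimum over rows = 2 → strictly diagonally dominant (convergence guaranteed)

2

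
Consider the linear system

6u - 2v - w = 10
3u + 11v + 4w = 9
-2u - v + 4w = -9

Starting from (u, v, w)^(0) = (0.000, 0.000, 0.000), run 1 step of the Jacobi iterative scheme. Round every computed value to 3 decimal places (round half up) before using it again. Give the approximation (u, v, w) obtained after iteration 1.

Iteration 1:
  u = (10 - (-2)·0.000 - (-1)·0.000) / (6) = 1.667
  v = (9 - (3)·0.000 - (4)·0.000) / (11) = 0.818
  w = (-9 - (-2)·0.000 - (-1)·0.000) / (4) = -2.250

(1.667, 0.818, -2.250)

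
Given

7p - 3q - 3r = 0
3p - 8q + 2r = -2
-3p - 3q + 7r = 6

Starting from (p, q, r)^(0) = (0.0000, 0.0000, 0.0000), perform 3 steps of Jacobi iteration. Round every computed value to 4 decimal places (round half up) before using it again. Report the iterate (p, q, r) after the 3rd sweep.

(0.6123, 0.6690, 1.2595)

Iteration 1:
  p = (0 - (-3)·0.0000 - (-3)·0.0000) / (7) = 0.0000
  q = (-2 - (3)·0.0000 - (2)·0.0000) / (-8) = 0.2500
  r = (6 - (-3)·0.0000 - (-3)·0.0000) / (7) = 0.8571
Iteration 2:
  p = (0 - (-3)·0.2500 - (-3)·0.8571) / (7) = 0.4745
  q = (-2 - (3)·0.0000 - (2)·0.8571) / (-8) = 0.4643
  r = (6 - (-3)·0.0000 - (-3)·0.2500) / (7) = 0.9643
Iteration 3:
  p = (0 - (-3)·0.4643 - (-3)·0.9643) / (7) = 0.6123
  q = (-2 - (3)·0.4745 - (2)·0.9643) / (-8) = 0.6690
  r = (6 - (-3)·0.4745 - (-3)·0.4643) / (7) = 1.2595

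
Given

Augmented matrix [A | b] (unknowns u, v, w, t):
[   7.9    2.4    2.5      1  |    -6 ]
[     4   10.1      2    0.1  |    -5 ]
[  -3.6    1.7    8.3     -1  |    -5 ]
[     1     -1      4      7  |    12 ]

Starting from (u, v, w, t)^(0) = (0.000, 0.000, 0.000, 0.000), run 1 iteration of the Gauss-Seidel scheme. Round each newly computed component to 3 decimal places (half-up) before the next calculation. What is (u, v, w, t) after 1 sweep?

(-0.759, -0.194, -0.892, 2.305)

Iteration 1:
  u = (-6 - (2.4)·0.000 - (2.5)·0.000 - (1)·0.000) / (7.9) = -0.759
  v = (-5 - (4)·-0.759 - (2)·0.000 - (0.1)·0.000) / (10.1) = -0.194
  w = (-5 - (-3.6)·-0.759 - (1.7)·-0.194 - (-1)·0.000) / (8.3) = -0.892
  t = (12 - (1)·-0.759 - (-1)·-0.194 - (4)·-0.892) / (7) = 2.305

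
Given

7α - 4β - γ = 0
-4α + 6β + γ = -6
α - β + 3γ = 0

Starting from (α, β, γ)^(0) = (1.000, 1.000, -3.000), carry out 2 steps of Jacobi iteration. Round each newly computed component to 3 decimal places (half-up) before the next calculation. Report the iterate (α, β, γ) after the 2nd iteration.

Iteration 1:
  α = (0 - (-4)·1.000 - (-1)·-3.000) / (7) = 0.143
  β = (-6 - (-4)·1.000 - (1)·-3.000) / (6) = 0.167
  γ = (0 - (1)·1.000 - (-1)·1.000) / (3) = 0.000
Iteration 2:
  α = (0 - (-4)·0.167 - (-1)·0.000) / (7) = 0.095
  β = (-6 - (-4)·0.143 - (1)·0.000) / (6) = -0.905
  γ = (0 - (1)·0.143 - (-1)·0.167) / (3) = 0.008

(0.095, -0.905, 0.008)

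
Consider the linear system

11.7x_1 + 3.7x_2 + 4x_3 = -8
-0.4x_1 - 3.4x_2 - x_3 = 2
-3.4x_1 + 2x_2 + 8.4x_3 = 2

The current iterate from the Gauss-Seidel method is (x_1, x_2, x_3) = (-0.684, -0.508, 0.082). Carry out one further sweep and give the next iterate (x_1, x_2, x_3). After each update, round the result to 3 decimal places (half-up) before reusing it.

(-0.551, -0.548, 0.146)

One sweep:
  x_1 = (-8 - (3.7)·-0.508 - (4)·0.082) / (11.7) = -0.551
  x_2 = (2 - (-0.4)·-0.551 - (-1)·0.082) / (-3.4) = -0.548
  x_3 = (2 - (-3.4)·-0.551 - (2)·-0.548) / (8.4) = 0.146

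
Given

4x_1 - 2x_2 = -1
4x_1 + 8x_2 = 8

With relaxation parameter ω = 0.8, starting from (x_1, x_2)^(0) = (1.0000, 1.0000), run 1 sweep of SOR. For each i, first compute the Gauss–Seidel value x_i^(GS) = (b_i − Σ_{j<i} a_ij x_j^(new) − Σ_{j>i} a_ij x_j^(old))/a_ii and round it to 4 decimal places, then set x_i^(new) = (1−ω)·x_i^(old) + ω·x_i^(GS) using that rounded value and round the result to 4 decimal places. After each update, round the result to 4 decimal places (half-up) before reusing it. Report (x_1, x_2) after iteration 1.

Iteration 1:
  x_1: GS value = (-1 - (-2)·1.0000) / (4) = 0.2500;  x_1 ← (1−ω)·1.0000 + ω·0.2500 = 0.4000
  x_2: GS value = (8 - (4)·0.4000) / (8) = 0.8000;  x_2 ← (1−ω)·1.0000 + ω·0.8000 = 0.8400

(0.4000, 0.8400)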